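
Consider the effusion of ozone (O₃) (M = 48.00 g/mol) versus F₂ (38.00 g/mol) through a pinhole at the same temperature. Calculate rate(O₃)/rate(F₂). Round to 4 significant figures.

Since effusion rate ∝ 1/√M, rate_O₃/rate_F₂ = √(M_F₂/M_O₃) = √(38.00/48.00) = √0.7917 = 0.8898.

0.8898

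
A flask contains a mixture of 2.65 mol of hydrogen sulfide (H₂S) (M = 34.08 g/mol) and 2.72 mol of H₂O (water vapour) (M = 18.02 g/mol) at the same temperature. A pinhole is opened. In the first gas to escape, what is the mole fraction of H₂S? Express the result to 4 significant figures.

The effusion rate of species i is ∝ p_i/√M_i ∝ n_i/√M_i.
x_H₂S(eff) = (n_H₂S/√M_H₂S) / (n_H₂S/√M_H₂S + n_H₂O/√M_H₂O)
= (2.65/√34.08) / (2.65/√34.08 + 2.72/√18.02) = 0.4539/(0.4539 + 0.6408) = 0.4147.

0.4147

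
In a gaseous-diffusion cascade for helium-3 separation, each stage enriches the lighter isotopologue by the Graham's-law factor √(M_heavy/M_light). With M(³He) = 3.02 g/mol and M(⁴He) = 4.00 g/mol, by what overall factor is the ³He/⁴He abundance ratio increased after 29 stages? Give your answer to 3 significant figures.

The single-stage factor is √(M_heavy/M_light), so 29 stages give [√(4.00/3.02)]^29 = (4.00/3.02)^(29/2).
= 1.32450^(29/2) = 58.9.

58.9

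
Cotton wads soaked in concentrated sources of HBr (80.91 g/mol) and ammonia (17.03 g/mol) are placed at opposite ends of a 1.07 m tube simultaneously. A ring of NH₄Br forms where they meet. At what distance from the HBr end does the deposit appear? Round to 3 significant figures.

Distances travelled in equal time are proportional to diffusion rates, so d_HBr/d_NH₃ = √(M_NH₃/M_HBr) = √(17.03/80.91) = 0.4588.
With d_HBr + d_NH₃ = 1.07 m, d_NH₃ = 1.07/(1 + 0.4588) = 0.7335 m.
d_HBr = 1.07 − 0.7335 = 0.337 m.

0.337 m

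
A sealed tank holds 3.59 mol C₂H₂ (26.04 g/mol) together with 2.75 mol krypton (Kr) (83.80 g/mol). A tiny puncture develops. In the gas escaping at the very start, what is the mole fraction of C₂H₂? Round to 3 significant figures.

0.701

Rate_i ∝ x_i/√M_i (Graham's law weighted by mole fraction), so the effusate composition follows n_i/√M_i.
Mole fraction of C₂H₂ in the effusate = (n_C₂H₂/√M_C₂H₂) / (n_C₂H₂/√M_C₂H₂ + n_Kr/√M_Kr)
= (3.59/√26.04) / (3.59/√26.04 + 2.75/√83.80) = 0.7035/(0.7035 + 0.3004) = 0.701.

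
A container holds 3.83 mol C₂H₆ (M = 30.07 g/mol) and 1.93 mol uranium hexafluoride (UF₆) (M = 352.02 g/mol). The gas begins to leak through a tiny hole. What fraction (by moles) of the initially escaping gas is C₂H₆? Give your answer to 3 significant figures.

Effusion rate of each component ∝ n_i/√M_i (partial pressure × 1/√M).
Mole fraction of C₂H₆ in the effusate = (n_C₂H₆/√M_C₂H₆) / (n_C₂H₆/√M_C₂H₆ + n_UF₆/√M_UF₆)
= (3.83/√30.07) / (3.83/√30.07 + 1.93/√352.02) = 0.6984/(0.6984 + 0.1029) = 0.872.

0.872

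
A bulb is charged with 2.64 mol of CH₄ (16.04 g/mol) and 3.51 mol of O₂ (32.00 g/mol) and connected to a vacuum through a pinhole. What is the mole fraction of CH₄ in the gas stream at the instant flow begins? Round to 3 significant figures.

0.515

Each component's effusion rate ∝ (its partial pressure)·(1/√M) ∝ n_i/√M_i.
Mole fraction of CH₄ in the effusate = (n_CH₄/√M_CH₄) / (n_CH₄/√M_CH₄ + n_O₂/√M_O₂)
= (2.64/√16.04) / (2.64/√16.04 + 3.51/√32.00) = 0.6592/(0.6592 + 0.6205) = 0.515.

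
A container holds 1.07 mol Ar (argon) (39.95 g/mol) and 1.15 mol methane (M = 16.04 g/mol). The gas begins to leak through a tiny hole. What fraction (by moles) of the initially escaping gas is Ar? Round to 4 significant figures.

Rate_i ∝ x_i/√M_i (Graham's law weighted by mole fraction), so the effusate composition follows n_i/√M_i.
So x_Ar in the escaping gas = (n_Ar/√M_Ar) / Σ(n_i/√M_i)
= (1.07/√39.95) / (1.07/√39.95 + 1.15/√16.04) = 0.1693/(0.1693 + 0.2871) = 0.3709.

0.3709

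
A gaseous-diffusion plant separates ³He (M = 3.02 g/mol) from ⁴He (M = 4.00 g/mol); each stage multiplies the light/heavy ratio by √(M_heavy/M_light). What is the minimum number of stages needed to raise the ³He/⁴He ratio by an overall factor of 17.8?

21

Per stage α = (4.00/3.02)^(1/2) = 1.32450^0.5, giving ln α = 0.1405.
Need α^N ≥ 17.8 ⇒ N ≥ ln(17.8) / ln α = 2.879 / 0.1405 = 20.49.
So at least 21 stages are needed.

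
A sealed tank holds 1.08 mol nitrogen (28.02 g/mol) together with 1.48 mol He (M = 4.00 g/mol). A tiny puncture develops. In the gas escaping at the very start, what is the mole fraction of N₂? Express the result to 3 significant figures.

Effusion rate of each component ∝ n_i/√M_i (partial pressure × 1/√M).
Mole fraction of N₂ in the effusate = (n_N₂/√M_N₂) / (n_N₂/√M_N₂ + n_He/√M_He)
= (1.08/√28.02) / (1.08/√28.02 + 1.48/√4.00) = 0.2040/(0.2040 + 0.7400) = 0.216.

0.216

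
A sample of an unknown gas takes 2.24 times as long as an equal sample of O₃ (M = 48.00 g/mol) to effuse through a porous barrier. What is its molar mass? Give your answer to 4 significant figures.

240.8 g/mol

Using Graham's law: t_X/t_O₃ = √(M_X/M_O₃).
2.24 = √(M_X/48.00)
M_X = 48.00 × 2.24² = 48.00 × 5.018 = 240.8 g/mol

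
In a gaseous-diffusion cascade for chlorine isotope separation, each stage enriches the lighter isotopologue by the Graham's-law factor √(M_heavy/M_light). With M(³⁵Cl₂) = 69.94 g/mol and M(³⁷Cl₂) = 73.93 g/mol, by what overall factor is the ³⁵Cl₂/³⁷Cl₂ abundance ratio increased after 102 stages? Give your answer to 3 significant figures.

16.9

Overall factor = α^102 with α = √(73.93/69.94), i.e. (73.93/69.94)^(102/2).
= 1.05705^51 = 16.9.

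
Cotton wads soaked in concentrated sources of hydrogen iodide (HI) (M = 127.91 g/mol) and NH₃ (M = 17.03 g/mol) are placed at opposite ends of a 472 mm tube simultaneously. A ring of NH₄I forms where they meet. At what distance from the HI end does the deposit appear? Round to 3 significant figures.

Graham's law gives d_HI/d_NH₃ = rate_HI/rate_NH₃ = √(M_NH₃/M_HI) = √(17.03/127.91) = 0.3649.
With d_HI + d_NH₃ = 472 mm, d_NH₃ = 472/(1 + 0.3649) = 345.8 mm.
d_HI = 472 − 345.8 = 126 mm.

126 mm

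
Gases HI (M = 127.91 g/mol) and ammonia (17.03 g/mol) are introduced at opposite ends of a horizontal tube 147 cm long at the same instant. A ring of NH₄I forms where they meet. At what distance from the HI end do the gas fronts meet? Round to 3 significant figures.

Distances travelled in equal time are proportional to diffusion rates, so d_HI/d_NH₃ = √(M_NH₃/M_HI) = √(17.03/127.91) = 0.3649.
With d_HI + d_NH₃ = 147 cm, d_NH₃ = 147/(1 + 0.3649) = 107.7 cm.
d_HI = 147 − 107.7 = 39.3 cm.

39.3 cm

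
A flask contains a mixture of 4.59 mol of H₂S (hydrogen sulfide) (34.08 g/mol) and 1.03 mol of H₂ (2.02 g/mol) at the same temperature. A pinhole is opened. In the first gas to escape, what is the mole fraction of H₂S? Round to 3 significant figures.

Rate_i ∝ x_i/√M_i (Graham's law weighted by mole fraction), so the effusate composition follows n_i/√M_i.
x_H₂S(eff) = (n_H₂S/√M_H₂S) / (n_H₂S/√M_H₂S + n_H₂/√M_H₂)
= (4.59/√34.08) / (4.59/√34.08 + 1.03/√2.02) = 0.7863/(0.7863 + 0.7247) = 0.520.

0.520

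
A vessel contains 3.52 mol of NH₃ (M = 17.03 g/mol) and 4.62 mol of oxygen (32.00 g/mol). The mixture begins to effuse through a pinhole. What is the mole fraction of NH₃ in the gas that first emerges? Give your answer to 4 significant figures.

The effusion rate of species i is ∝ p_i/√M_i ∝ n_i/√M_i.
Mole fraction of NH₃ in the effusate = (n_NH₃/√M_NH₃) / (n_NH₃/√M_NH₃ + n_O₂/√M_O₂)
= (3.52/√17.03) / (3.52/√17.03 + 4.62/√32.00) = 0.8530/(0.8530 + 0.8167) = 0.5109.

0.5109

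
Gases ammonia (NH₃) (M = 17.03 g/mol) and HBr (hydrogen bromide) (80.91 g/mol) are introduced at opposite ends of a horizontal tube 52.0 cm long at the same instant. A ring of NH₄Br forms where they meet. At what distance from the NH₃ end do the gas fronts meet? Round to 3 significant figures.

35.6 cm

Distances travelled in equal time are proportional to diffusion rates, so d_NH₃/d_HBr = √(M_HBr/M_NH₃) = √(80.91/17.03) = 2.180.
With d_NH₃ + d_HBr = 52.0 cm, d_HBr = 52.0/(1 + 2.180) = 16.35 cm.
d_NH₃ = 52.0 − 16.35 = 35.6 cm.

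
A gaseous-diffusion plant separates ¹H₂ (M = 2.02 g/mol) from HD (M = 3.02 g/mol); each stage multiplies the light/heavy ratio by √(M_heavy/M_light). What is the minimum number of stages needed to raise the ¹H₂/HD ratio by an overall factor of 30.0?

With α = √(3.02/2.02) per stage, ln α = ½ ln(1.49505) = 0.2011.
Need α^N ≥ 30.0 ⇒ N ≥ ln(30.0) / ln α = 3.401 / 0.2011 = 16.91.
Minimum whole number of stages: N = 17.

17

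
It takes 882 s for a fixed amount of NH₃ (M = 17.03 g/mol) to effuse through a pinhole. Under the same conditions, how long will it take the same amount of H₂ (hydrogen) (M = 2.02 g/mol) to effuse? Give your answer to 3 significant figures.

304 s

Since effusion rate ∝ 1/√M, t_H₂/t_NH₃ = √(M_H₂/M_NH₃) = √(2.02/17.03) = √0.1186 = 0.3444.
So the time for H₂ is 882 × 0.3444 = 304 s.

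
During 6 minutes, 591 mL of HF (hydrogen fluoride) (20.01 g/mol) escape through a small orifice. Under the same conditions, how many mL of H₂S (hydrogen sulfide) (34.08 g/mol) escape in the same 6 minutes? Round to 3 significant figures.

By Graham's law, rate_H₂S/rate_HF = √(M_HF/M_H₂S) = √(20.01/34.08) = √0.5871 = 0.7663.
So the volume for H₂S is 591 × 0.7663 = 453 mL.

453 mL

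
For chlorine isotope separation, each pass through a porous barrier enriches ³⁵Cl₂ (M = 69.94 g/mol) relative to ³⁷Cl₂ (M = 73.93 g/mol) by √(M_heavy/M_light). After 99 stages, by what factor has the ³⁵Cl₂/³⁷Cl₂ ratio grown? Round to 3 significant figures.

Overall factor = α^99 with α = √(73.93/69.94), i.e. (73.93/69.94)^(99/2).
= 1.05705^(99/2) = 15.6.

15.6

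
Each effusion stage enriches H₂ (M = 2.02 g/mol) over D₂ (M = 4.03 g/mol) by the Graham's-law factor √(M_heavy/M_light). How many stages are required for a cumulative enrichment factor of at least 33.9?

Per stage α = (4.03/2.02)^(1/2) = 1.99505^0.5, giving ln α = 0.3453.
Need α^N ≥ 33.9 ⇒ N ≥ ln(33.9) / ln α = 3.523 / 0.3453 = 10.20.
Rounding up, N = 11 stages.

11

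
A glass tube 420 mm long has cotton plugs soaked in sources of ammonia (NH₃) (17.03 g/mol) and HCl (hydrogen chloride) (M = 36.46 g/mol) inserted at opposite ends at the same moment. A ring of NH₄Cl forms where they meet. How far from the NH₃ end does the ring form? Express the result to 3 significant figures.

249 mm

Graham's law gives d_NH₃/d_HCl = rate_NH₃/rate_HCl = √(M_HCl/M_NH₃) = √(36.46/17.03) = 1.463.
With d_NH₃ + d_HCl = 420 mm, d_HCl = 420/(1 + 1.463) = 170.5 mm.
d_NH₃ = 420 − 170.5 = 249 mm.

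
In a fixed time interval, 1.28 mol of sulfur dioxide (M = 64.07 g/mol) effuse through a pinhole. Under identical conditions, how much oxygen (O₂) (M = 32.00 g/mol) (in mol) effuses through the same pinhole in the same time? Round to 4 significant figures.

1.811 mol

From Graham's law, rate_O₂/rate_SO₂ = √(M_SO₂/M_O₂) = √(64.07/32.00) = √2.002 = 1.415.
So the amount for O₂ is 1.28 × 1.415 = 1.811 mol.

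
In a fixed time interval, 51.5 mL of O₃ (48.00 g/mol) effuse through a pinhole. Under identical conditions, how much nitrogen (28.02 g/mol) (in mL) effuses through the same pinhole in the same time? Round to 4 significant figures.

Using Graham's law: rate_N₂/rate_O₃ = √(M_O₃/M_N₂) = √(48.00/28.02) = √1.713 = 1.309.
So the volume for N₂ is 51.5 × 1.309 = 67.41 mL.

67.41 mL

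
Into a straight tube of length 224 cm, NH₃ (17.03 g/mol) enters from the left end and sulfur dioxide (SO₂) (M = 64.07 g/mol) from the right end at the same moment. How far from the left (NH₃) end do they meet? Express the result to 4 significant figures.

In equal time, each gas travels a distance ∝ its rate ∝ 1/√M, so d_NH₃/d_SO₂ = √(M_SO₂/M_NH₃) = √(64.07/17.03) = 1.940.
With d_NH₃ + d_SO₂ = 224 cm, d_SO₂ = 224/(1 + 1.940) = 76.20 cm.
d_NH₃ = 224 − 76.20 = 147.8 cm.

147.8 cm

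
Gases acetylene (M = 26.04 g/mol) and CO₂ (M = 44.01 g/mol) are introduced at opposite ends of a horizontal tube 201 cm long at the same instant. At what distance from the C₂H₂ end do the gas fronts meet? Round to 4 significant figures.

113.6 cm

Distances travelled in equal time are proportional to diffusion rates, so d_C₂H₂/d_CO₂ = √(M_CO₂/M_C₂H₂) = √(44.01/26.04) = 1.300.
With d_C₂H₂ + d_CO₂ = 201 cm, d_CO₂ = 201/(1 + 1.300) = 87.39 cm.
d_C₂H₂ = 201 − 87.39 = 113.6 cm.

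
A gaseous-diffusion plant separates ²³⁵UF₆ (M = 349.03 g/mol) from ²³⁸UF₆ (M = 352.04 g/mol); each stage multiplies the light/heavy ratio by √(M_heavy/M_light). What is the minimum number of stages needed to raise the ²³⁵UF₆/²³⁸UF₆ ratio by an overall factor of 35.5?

832

With α = √(352.04/349.03) per stage, ln α = ½ ln(1.00862) = 0.004293.
Need α^N ≥ 35.5 ⇒ N ≥ ln(35.5) / ln α = 3.570 / 0.004293 = 831.39.
So at least 832 stages are needed.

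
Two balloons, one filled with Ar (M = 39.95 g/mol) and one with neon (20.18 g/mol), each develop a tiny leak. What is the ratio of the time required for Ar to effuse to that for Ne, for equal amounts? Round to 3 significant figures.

Graham's law gives t_Ar/t_Ne = √(M_Ar/M_Ne) = √(39.95/20.18) = √1.980 = 1.41.

1.41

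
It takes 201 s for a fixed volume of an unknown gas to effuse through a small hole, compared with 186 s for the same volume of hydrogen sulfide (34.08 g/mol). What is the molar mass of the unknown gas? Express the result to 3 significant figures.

39.8 g/mol

Graham's law gives t_X/t_H₂S = √(M_X/M_H₂S).
201/186 = 1.081 = √(M_X/34.08)
M_X = 34.08 × 1.081² = 34.08 × 1.168 = 39.8 g/mol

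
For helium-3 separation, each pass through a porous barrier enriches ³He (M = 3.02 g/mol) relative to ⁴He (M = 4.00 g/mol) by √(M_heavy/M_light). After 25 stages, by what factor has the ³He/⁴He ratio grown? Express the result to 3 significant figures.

33.5

After 25 stages the ratio has grown by (√(4.00/3.02))^25 = (4.00/3.02)^(25/2).
= 1.32450^(25/2) = 33.5.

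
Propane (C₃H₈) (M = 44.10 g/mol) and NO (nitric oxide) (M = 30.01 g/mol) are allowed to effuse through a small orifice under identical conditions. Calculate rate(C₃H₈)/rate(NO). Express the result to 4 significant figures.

0.8249

Since effusion rate ∝ 1/√M, rate_C₃H₈/rate_NO = √(M_NO/M_C₃H₈) = √(30.01/44.10) = √0.6805 = 0.8249.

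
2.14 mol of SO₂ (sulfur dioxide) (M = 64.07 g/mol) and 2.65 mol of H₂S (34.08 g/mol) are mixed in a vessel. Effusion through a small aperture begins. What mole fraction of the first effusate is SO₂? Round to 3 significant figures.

0.371

Effusion rate of each component ∝ n_i/√M_i (partial pressure × 1/√M).
Mole fraction of SO₂ in the effusate = (n_SO₂/√M_SO₂) / (n_SO₂/√M_SO₂ + n_H₂S/√M_H₂S)
= (2.14/√64.07) / (2.14/√64.07 + 2.65/√34.08) = 0.2674/(0.2674 + 0.4539) = 0.371.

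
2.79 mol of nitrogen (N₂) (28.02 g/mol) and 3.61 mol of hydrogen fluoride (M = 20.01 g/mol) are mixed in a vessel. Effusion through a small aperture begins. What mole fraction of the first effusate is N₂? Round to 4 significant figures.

Each component's effusion rate ∝ (its partial pressure)·(1/√M) ∝ n_i/√M_i.
Mole fraction of N₂ in the effusate = (n_N₂/√M_N₂) / (n_N₂/√M_N₂ + n_HF/√M_HF)
= (2.79/√28.02) / (2.79/√28.02 + 3.61/√20.01) = 0.5271/(0.5271 + 0.8070) = 0.3951.

0.3951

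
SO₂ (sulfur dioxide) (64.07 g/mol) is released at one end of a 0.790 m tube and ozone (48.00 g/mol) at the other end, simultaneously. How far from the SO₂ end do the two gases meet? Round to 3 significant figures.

In equal time, each gas travels a distance ∝ its rate ∝ 1/√M, so d_SO₂/d_O₃ = √(M_O₃/M_SO₂) = √(48.00/64.07) = 0.8656.
With d_SO₂ + d_O₃ = 0.790 m, d_O₃ = 0.790/(1 + 0.8656) = 0.4235 m.
d_SO₂ = 0.790 − 0.4235 = 0.367 m.

0.367 m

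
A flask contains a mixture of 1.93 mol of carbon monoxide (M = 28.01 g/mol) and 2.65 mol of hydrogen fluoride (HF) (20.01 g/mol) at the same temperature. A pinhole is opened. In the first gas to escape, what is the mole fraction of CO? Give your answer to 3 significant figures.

Each component's effusion rate ∝ (its partial pressure)·(1/√M) ∝ n_i/√M_i.
Mole fraction of CO in the effusate = (n_CO/√M_CO) / (n_CO/√M_CO + n_HF/√M_HF)
= (1.93/√28.01) / (1.93/√28.01 + 2.65/√20.01) = 0.3647/(0.3647 + 0.5924) = 0.381.

0.381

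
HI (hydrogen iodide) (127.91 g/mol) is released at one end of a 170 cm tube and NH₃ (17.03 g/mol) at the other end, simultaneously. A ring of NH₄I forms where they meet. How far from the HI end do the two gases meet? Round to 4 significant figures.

45.45 cm

In equal time, each gas travels a distance ∝ its rate ∝ 1/√M, so d_HI/d_NH₃ = √(M_NH₃/M_HI) = √(17.03/127.91) = 0.3649.
With d_HI + d_NH₃ = 170 cm, d_NH₃ = 170/(1 + 0.3649) = 124.6 cm.
d_HI = 170 − 124.6 = 45.45 cm.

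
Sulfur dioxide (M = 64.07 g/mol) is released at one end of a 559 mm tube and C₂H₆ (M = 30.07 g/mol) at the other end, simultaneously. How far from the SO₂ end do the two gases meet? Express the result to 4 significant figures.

227.3 mm

The fronts meet when d_SO₂ + d_C₂H₆ = L with d_SO₂/d_C₂H₆ = √(M_C₂H₆/M_SO₂) (Graham's law). Here √(M_C₂H₆/M_SO₂) = √(30.07/64.07) = 0.6851.
With d_SO₂ + d_C₂H₆ = 559 mm, d_C₂H₆ = 559/(1 + 0.6851) = 331.7 mm.
d_SO₂ = 559 − 331.7 = 227.3 mm.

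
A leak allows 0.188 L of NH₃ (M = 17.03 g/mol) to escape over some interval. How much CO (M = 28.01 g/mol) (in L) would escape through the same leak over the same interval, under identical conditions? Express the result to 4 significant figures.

0.1466 L

Graham's law gives rate_CO/rate_NH₃ = √(M_NH₃/M_CO) = √(17.03/28.01) = √0.6080 = 0.7797.
So the volume for CO is 0.188 × 0.7797 = 0.1466 L.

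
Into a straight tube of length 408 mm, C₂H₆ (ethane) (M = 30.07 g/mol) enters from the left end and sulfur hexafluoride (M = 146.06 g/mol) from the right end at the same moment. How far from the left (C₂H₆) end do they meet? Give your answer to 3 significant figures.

In equal time, each gas travels a distance ∝ its rate ∝ 1/√M, so d_C₂H₆/d_SF₆ = √(M_SF₆/M_C₂H₆) = √(146.06/30.07) = 2.204.
With d_C₂H₆ + d_SF₆ = 408 mm, d_SF₆ = 408/(1 + 2.204) = 127.3 mm.
d_C₂H₆ = 408 − 127.3 = 281 mm.

281 mm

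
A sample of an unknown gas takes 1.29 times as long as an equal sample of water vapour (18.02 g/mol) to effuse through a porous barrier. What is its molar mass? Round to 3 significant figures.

30.0 g/mol

By Graham's law, t_X/t_H₂O = √(M_X/M_H₂O).
1.29 = √(M_X/18.02)
M_X = 18.02 × 1.29² = 18.02 × 1.664 = 30.0 g/mol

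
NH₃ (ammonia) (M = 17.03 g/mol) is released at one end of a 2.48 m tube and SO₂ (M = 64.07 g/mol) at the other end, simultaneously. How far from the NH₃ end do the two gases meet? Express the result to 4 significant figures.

1.636 m

In equal time, each gas travels a distance ∝ its rate ∝ 1/√M, so d_NH₃/d_SO₂ = √(M_SO₂/M_NH₃) = √(64.07/17.03) = 1.940.
With d_NH₃ + d_SO₂ = 2.48 m, d_SO₂ = 2.48/(1 + 1.940) = 0.8436 m.
d_NH₃ = 2.48 − 0.8436 = 1.636 m.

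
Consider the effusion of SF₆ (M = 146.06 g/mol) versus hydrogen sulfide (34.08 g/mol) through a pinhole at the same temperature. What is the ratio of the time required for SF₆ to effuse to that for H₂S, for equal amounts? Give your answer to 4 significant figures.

Using Graham's law: t_SF₆/t_H₂S = √(M_SF₆/M_H₂S) = √(146.06/34.08) = √4.286 = 2.070.

2.070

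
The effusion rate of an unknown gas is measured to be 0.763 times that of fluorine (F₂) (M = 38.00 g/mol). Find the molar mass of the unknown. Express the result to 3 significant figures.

65.3 g/mol

Graham's law gives rate_X/rate_F₂ = √(M_F₂/M_X).
0.763 = √(38.00/M_X)
M_X = 38.00 / 0.763² = 38.00 / 0.5822 = 65.3 g/mol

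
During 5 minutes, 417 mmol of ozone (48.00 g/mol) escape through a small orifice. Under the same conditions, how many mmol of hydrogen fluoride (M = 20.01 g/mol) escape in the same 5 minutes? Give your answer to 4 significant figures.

645.9 mmol

Using Graham's law: rate_HF/rate_O₃ = √(M_O₃/M_HF) = √(48.00/20.01) = √2.399 = 1.549.
So the amount for HF is 417 × 1.549 = 645.9 mmol.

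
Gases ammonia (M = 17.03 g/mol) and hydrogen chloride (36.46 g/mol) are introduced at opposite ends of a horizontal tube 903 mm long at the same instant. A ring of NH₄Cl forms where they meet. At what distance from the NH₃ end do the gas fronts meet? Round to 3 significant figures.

Graham's law gives d_NH₃/d_HCl = rate_NH₃/rate_HCl = √(M_HCl/M_NH₃) = √(36.46/17.03) = 1.463.
With d_NH₃ + d_HCl = 903 mm, d_HCl = 903/(1 + 1.463) = 366.6 mm.
d_NH₃ = 903 − 366.6 = 536 mm.

536 mm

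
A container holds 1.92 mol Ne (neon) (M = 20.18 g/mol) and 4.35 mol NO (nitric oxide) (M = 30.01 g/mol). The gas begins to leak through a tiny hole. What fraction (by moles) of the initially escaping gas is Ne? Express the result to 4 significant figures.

0.3499

The effusion rate of species i is ∝ p_i/√M_i ∝ n_i/√M_i.
Mole fraction of Ne in the effusate = (n_Ne/√M_Ne) / (n_Ne/√M_Ne + n_NO/√M_NO)
= (1.92/√20.18) / (1.92/√20.18 + 4.35/√30.01) = 0.4274/(0.4274 + 0.7941) = 0.3499.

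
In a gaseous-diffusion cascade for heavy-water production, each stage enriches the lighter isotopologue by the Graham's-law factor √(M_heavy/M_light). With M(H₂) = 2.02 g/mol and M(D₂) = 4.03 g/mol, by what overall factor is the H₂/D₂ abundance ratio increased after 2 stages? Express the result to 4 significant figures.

The single-stage factor is √(M_heavy/M_light), so 2 stages give [√(4.03/2.02)]^2 = (4.03/2.02)^(2/2).
= 1.99505^1 = 1.995.

1.995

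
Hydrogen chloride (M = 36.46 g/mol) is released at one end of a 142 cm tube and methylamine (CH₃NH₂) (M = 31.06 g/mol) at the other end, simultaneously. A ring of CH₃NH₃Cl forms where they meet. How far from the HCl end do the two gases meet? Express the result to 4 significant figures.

Distances travelled in equal time are proportional to diffusion rates, so d_HCl/d_CH₃NH₂ = √(M_CH₃NH₂/M_HCl) = √(31.06/36.46) = 0.9230.
With d_HCl + d_CH₃NH₂ = 142 cm, d_CH₃NH₂ = 142/(1 + 0.9230) = 73.84 cm.
d_HCl = 142 − 73.84 = 68.16 cm.

68.16 cm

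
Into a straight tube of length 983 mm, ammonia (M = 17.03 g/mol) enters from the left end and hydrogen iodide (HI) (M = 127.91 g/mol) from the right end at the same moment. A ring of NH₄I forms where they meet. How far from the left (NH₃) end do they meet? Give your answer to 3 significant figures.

Graham's law gives d_NH₃/d_HI = rate_NH₃/rate_HI = √(M_HI/M_NH₃) = √(127.91/17.03) = 2.741.
With d_NH₃ + d_HI = 983 mm, d_HI = 983/(1 + 2.741) = 262.8 mm.
d_NH₃ = 983 − 262.8 = 720 mm.

720 mm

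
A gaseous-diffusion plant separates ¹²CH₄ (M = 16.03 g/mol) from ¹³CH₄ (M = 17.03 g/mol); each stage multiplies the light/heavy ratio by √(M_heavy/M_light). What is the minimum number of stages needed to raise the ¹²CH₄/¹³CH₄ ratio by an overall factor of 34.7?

Per stage α = (17.03/16.03)^(1/2) = 1.06238^0.5, giving ln α = 0.03026.
Need α^N ≥ 34.7 ⇒ N ≥ ln(34.7) / ln α = 3.547 / 0.03026 = 117.22.
Minimum whole number of stages: N = 118.

118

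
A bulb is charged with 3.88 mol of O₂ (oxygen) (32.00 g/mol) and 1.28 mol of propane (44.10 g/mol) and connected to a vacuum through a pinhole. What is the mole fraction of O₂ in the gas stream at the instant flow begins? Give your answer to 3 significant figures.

0.781

Effusion rate of each component ∝ n_i/√M_i (partial pressure × 1/√M).
Mole fraction of O₂ in the effusate = (n_O₂/√M_O₂) / (n_O₂/√M_O₂ + n_C₃H₈/√M_C₃H₈)
= (3.88/√32.00) / (3.88/√32.00 + 1.28/√44.10) = 0.6859/(0.6859 + 0.1927) = 0.781.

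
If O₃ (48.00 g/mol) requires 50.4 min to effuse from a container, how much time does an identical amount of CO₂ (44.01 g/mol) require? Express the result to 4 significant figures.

From Graham's law, t_CO₂/t_O₃ = √(M_CO₂/M_O₃) = √(44.01/48.00) = √0.9169 = 0.9575.
So the time for CO₂ is 50.4 × 0.9575 = 48.26 min.

48.26 min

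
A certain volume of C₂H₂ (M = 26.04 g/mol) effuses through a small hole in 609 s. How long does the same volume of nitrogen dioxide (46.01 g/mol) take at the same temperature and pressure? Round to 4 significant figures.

Since effusion rate ∝ 1/√M, t_NO₂/t_C₂H₂ = √(M_NO₂/M_C₂H₂) = √(46.01/26.04) = √1.767 = 1.329.
So the time for NO₂ is 609 × 1.329 = 809.5 s.

809.5 s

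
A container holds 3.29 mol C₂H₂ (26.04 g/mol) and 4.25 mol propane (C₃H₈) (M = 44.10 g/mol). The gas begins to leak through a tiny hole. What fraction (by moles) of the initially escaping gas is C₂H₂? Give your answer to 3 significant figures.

Effusion rate of each component ∝ n_i/√M_i (partial pressure × 1/√M).
So x_C₂H₂ in the escaping gas = (n_C₂H₂/√M_C₂H₂) / Σ(n_i/√M_i)
= (3.29/√26.04) / (3.29/√26.04 + 4.25/√44.10) = 0.6447/(0.6447 + 0.6400) = 0.502.

0.502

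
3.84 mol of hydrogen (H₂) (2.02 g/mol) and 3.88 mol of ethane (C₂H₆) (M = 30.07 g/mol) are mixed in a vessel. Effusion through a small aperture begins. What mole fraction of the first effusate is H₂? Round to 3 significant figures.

0.792

Effusion rate of each component ∝ n_i/√M_i (partial pressure × 1/√M).
x_H₂(eff) = (n_H₂/√M_H₂) / (n_H₂/√M_H₂ + n_C₂H₆/√M_C₂H₆)
= (3.84/√2.02) / (3.84/√2.02 + 3.88/√30.07) = 2.702/(2.702 + 0.7076) = 0.792.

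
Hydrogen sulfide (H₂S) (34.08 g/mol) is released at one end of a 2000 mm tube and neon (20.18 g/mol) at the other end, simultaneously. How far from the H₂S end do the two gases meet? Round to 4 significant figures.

869.7 mm

Graham's law gives d_H₂S/d_Ne = rate_H₂S/rate_Ne = √(M_Ne/M_H₂S) = √(20.18/34.08) = 0.7695.
With d_H₂S + d_Ne = 2000 mm, d_Ne = 2000/(1 + 0.7695) = 1130 mm.
d_H₂S = 2000 − 1130 = 869.7 mm.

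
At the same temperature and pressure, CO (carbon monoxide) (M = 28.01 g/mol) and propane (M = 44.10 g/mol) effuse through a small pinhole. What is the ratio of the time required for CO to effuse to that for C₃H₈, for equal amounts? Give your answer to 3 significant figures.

By Graham's law, t_CO/t_C₃H₈ = √(M_CO/M_C₃H₈) = √(28.01/44.10) = √0.6351 = 0.797.

0.797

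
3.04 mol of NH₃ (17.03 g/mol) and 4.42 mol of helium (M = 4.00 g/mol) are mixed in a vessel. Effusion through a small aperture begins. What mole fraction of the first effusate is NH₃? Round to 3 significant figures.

The effusion rate of species i is ∝ p_i/√M_i ∝ n_i/√M_i.
So x_NH₃ in the escaping gas = (n_NH₃/√M_NH₃) / Σ(n_i/√M_i)
= (3.04/√17.03) / (3.04/√17.03 + 4.42/√4.00) = 0.7367/(0.7367 + 2.210) = 0.250.

0.250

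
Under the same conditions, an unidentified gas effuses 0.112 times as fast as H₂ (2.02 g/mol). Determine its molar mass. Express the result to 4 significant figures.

Graham's law gives rate_X/rate_H₂ = √(M_H₂/M_X).
0.112 = √(2.02/M_X)
M_X = 2.02 / 0.112² = 2.02 / 0.01254 = 161.0 g/mol

161.0 g/mol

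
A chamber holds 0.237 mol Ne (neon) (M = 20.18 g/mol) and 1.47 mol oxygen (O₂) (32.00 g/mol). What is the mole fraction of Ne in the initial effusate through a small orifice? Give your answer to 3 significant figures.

0.169

The effusion rate of species i is ∝ p_i/√M_i ∝ n_i/√M_i.
x_Ne(eff) = (n_Ne/√M_Ne) / (n_Ne/√M_Ne + n_O₂/√M_O₂)
= (0.237/√20.18) / (0.237/√20.18 + 1.47/√32.00) = 0.05276/(0.05276 + 0.2599) = 0.169.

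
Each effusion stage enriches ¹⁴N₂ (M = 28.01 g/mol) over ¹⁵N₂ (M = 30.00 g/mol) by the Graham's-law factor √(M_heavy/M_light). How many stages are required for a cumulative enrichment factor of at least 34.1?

Per stage α = (30.00/28.01)^(1/2) = 1.07105^0.5, giving ln α = 0.03432.
Need α^N ≥ 34.1 ⇒ N ≥ ln(34.1) / ln α = 3.529 / 0.03432 = 102.84.
Rounding up, N = 103 stages.

103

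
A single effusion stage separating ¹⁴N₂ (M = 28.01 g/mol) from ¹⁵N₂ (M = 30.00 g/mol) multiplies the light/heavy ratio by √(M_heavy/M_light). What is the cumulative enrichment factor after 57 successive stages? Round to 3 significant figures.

7.07

Each stage multiplies the ratio by α = √(30.00/28.01), so after 57 stages the overall factor is α^57 = (30.00/28.01)^(57/2).
= 1.07105^(57/2) = 7.07.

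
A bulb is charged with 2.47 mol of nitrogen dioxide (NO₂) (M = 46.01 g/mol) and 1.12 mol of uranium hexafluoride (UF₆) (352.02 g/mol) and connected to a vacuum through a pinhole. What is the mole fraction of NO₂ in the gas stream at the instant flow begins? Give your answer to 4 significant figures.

0.8592

Effusion rate of each component ∝ n_i/√M_i (partial pressure × 1/√M).
So x_NO₂ in the escaping gas = (n_NO₂/√M_NO₂) / Σ(n_i/√M_i)
= (2.47/√46.01) / (2.47/√46.01 + 1.12/√352.02) = 0.3641/(0.3641 + 0.05969) = 0.8592.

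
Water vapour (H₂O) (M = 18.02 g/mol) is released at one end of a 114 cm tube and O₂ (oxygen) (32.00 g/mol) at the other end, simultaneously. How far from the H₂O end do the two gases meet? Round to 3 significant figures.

65.1 cm

The fronts meet when d_H₂O + d_O₂ = L with d_H₂O/d_O₂ = √(M_O₂/M_H₂O) (Graham's law). Here √(M_O₂/M_H₂O) = √(32.00/18.02) = 1.333.
With d_H₂O + d_O₂ = 114 cm, d_O₂ = 114/(1 + 1.333) = 48.87 cm.
d_H₂O = 114 − 48.87 = 65.1 cm.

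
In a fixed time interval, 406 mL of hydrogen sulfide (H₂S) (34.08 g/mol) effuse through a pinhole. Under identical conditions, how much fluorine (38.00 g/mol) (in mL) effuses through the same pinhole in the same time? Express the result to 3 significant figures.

By Graham's law, rate_F₂/rate_H₂S = √(M_H₂S/M_F₂) = √(34.08/38.00) = √0.8968 = 0.9470.
So the volume for F₂ is 406 × 0.9470 = 384 mL.

384 mL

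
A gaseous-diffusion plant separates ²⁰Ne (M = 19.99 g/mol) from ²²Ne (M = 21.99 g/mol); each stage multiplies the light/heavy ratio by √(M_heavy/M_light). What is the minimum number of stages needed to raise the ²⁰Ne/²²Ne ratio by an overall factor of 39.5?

78

Single-stage factor α = √(21.99/19.99), so ln α = ½ ln(1.10005) = 0.04768.
Need α^N ≥ 39.5 ⇒ N ≥ ln(39.5) / ln α = 3.676 / 0.04768 = 77.11.
Minimum whole number of stages: N = 78.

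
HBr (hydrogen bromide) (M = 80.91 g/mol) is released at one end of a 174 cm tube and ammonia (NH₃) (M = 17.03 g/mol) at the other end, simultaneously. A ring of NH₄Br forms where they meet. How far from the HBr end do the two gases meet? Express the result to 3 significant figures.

In equal time, each gas travels a distance ∝ its rate ∝ 1/√M, so d_HBr/d_NH₃ = √(M_NH₃/M_HBr) = √(17.03/80.91) = 0.4588.
With d_HBr + d_NH₃ = 174 cm, d_NH₃ = 174/(1 + 0.4588) = 119.3 cm.
d_HBr = 174 − 119.3 = 54.7 cm.

54.7 cm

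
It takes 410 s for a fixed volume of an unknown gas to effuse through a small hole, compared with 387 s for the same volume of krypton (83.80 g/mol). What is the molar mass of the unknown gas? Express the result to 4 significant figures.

94.06 g/mol

By Graham's law, t_X/t_Kr = √(M_X/M_Kr).
410/387 = 1.059 = √(M_X/83.80)
M_X = 83.80 × 1.059² = 83.80 × 1.122 = 94.06 g/mol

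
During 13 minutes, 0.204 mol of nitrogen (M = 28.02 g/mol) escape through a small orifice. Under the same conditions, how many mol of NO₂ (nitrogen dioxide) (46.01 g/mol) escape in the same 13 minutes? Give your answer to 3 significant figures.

0.159 mol

By Graham's law, rate_NO₂/rate_N₂ = √(M_N₂/M_NO₂) = √(28.02/46.01) = √0.6090 = 0.7804.
So the amount for NO₂ is 0.204 × 0.7804 = 0.159 mol.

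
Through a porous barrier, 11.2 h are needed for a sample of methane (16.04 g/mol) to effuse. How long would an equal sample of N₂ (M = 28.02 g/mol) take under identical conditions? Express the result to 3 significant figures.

Using Graham's law: t_N₂/t_CH₄ = √(M_N₂/M_CH₄) = √(28.02/16.04) = √1.747 = 1.322.
So the time for N₂ is 11.2 × 1.322 = 14.8 h.

14.8 h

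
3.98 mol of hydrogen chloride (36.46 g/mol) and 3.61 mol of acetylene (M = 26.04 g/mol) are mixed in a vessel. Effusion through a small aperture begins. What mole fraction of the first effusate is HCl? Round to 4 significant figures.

Rate_i ∝ x_i/√M_i (Graham's law weighted by mole fraction), so the effusate composition follows n_i/√M_i.
So x_HCl in the escaping gas = (n_HCl/√M_HCl) / Σ(n_i/√M_i)
= (3.98/√36.46) / (3.98/√36.46 + 3.61/√26.04) = 0.6591/(0.6591 + 0.7074) = 0.4823.

0.4823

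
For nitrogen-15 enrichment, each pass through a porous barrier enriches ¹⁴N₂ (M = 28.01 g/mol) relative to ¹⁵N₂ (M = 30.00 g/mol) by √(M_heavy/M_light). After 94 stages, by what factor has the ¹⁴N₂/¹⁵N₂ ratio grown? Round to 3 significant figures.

25.2

The single-stage factor is √(M_heavy/M_light), so 94 stages give [√(30.00/28.01)]^94 = (30.00/28.01)^(94/2).
= 1.07105^47 = 25.2.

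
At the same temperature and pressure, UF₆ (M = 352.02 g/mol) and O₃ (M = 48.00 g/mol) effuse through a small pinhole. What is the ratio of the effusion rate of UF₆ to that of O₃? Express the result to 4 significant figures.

By Graham's law, rate_UF₆/rate_O₃ = √(M_O₃/M_UF₆) = √(48.00/352.02) = √0.1364 = 0.3693.

0.3693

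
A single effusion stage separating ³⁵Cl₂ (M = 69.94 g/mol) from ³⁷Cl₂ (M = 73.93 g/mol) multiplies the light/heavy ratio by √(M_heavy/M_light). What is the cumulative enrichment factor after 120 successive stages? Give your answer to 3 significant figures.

Each stage multiplies the ratio by α = √(73.93/69.94), so after 120 stages the overall factor is α^120 = (73.93/69.94)^(120/2).
= 1.05705^60 = 27.9.

27.9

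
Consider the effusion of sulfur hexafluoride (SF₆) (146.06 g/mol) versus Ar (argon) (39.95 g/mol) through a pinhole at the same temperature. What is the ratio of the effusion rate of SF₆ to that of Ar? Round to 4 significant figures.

0.5230

From Graham's law, rate_SF₆/rate_Ar = √(M_Ar/M_SF₆) = √(39.95/146.06) = √0.2735 = 0.5230.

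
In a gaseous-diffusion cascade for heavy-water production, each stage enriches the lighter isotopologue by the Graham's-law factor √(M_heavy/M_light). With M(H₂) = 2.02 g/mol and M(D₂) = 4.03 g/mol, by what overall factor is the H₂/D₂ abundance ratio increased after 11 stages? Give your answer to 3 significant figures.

44.6

Each stage multiplies the ratio by α = √(4.03/2.02), so after 11 stages the overall factor is α^11 = (4.03/2.02)^(11/2).
= 1.99505^(11/2) = 44.6.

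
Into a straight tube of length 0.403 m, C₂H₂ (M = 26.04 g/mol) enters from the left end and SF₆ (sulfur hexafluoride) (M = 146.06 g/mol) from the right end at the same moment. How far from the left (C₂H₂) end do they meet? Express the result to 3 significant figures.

0.283 m

Distances travelled in equal time are proportional to diffusion rates, so d_C₂H₂/d_SF₆ = √(M_SF₆/M_C₂H₂) = √(146.06/26.04) = 2.368.
With d_C₂H₂ + d_SF₆ = 0.403 m, d_SF₆ = 0.403/(1 + 2.368) = 0.1196 m.
d_C₂H₂ = 0.403 − 0.1196 = 0.283 m.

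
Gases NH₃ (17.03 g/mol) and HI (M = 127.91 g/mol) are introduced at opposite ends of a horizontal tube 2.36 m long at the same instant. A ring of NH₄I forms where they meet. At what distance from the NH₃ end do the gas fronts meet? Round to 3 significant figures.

1.73 m

The fronts meet when d_NH₃ + d_HI = L with d_NH₃/d_HI = √(M_HI/M_NH₃) (Graham's law). Here √(M_HI/M_NH₃) = √(127.91/17.03) = 2.741.
With d_NH₃ + d_HI = 2.36 m, d_HI = 2.36/(1 + 2.741) = 0.6309 m.
d_NH₃ = 2.36 − 0.6309 = 1.73 m.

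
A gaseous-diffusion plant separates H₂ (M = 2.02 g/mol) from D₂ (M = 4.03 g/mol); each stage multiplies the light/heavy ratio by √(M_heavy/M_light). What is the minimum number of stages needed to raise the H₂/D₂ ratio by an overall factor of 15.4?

8

With α = √(4.03/2.02) per stage, ln α = ½ ln(1.99505) = 0.3453.
Need α^N ≥ 15.4 ⇒ N ≥ ln(15.4) / ln α = 2.734 / 0.3453 = 7.92.
Rounding up, N = 8 stages.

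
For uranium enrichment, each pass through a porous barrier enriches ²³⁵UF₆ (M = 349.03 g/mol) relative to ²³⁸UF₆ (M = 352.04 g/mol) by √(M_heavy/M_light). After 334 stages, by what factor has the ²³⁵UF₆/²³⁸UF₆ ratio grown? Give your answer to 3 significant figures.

4.20

The single-stage factor is √(M_heavy/M_light), so 334 stages give [√(352.04/349.03)]^334 = (352.04/349.03)^(334/2).
= 1.00862^167 = 4.20.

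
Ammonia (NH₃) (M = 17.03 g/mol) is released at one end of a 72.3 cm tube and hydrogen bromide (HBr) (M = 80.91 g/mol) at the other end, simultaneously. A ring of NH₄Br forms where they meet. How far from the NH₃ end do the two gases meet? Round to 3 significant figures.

In equal time, each gas travels a distance ∝ its rate ∝ 1/√M, so d_NH₃/d_HBr = √(M_HBr/M_NH₃) = √(80.91/17.03) = 2.180.
With d_NH₃ + d_HBr = 72.3 cm, d_HBr = 72.3/(1 + 2.180) = 22.74 cm.
d_NH₃ = 72.3 − 22.74 = 49.6 cm.

49.6 cm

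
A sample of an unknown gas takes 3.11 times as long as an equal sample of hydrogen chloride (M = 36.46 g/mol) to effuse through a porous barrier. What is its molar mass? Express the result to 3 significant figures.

353 g/mol

Using Graham's law: t_X/t_HCl = √(M_X/M_HCl).
3.11 = √(M_X/36.46)
M_X = 36.46 × 3.11² = 36.46 × 9.672 = 353 g/mol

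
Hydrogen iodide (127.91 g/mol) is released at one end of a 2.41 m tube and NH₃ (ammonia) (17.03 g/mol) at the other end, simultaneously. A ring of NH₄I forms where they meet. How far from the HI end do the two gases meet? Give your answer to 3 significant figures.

0.644 m

In equal time, each gas travels a distance ∝ its rate ∝ 1/√M, so d_HI/d_NH₃ = √(M_NH₃/M_HI) = √(17.03/127.91) = 0.3649.
With d_HI + d_NH₃ = 2.41 m, d_NH₃ = 2.41/(1 + 0.3649) = 1.766 m.
d_HI = 2.41 − 1.766 = 0.644 m.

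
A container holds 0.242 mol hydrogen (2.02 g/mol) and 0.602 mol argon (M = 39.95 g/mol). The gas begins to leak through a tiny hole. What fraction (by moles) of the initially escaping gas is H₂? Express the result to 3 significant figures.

0.641

Effusion rate of each component ∝ n_i/√M_i (partial pressure × 1/√M).
Mole fraction of H₂ in the effusate = (n_H₂/√M_H₂) / (n_H₂/√M_H₂ + n_Ar/√M_Ar)
= (0.242/√2.02) / (0.242/√2.02 + 0.602/√39.95) = 0.1703/(0.1703 + 0.09524) = 0.641.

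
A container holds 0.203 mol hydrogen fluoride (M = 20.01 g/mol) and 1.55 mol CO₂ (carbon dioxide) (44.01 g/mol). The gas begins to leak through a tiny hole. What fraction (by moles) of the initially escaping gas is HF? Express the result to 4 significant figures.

Effusion rate of each component ∝ n_i/√M_i (partial pressure × 1/√M).
So x_HF in the escaping gas = (n_HF/√M_HF) / Σ(n_i/√M_i)
= (0.203/√20.01) / (0.203/√20.01 + 1.55/√44.01) = 0.04538/(0.04538 + 0.2336) = 0.1626.

0.1626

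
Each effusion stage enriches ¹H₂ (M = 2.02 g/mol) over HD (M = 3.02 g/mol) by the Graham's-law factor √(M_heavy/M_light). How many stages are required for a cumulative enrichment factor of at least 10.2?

Single-stage factor α = √(3.02/2.02), so ln α = ½ ln(1.49505) = 0.2011.
Need α^N ≥ 10.2 ⇒ N ≥ ln(10.2) / ln α = 2.322 / 0.2011 = 11.55.
So at least 12 stages are needed.

12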